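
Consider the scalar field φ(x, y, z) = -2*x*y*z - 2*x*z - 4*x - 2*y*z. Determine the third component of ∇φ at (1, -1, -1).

2

(∇φ)_3 = ∂φ/∂z = -2*x*y - 2*x - 2*y
At (1, -1, -1): 2.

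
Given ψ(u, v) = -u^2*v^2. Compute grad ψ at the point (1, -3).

(-18, 6)

∂ψ/∂u = -2*u*v^2
∂ψ/∂v = -2*u^2*v
∇ψ = (-2*u*v^2, -2*u^2*v)
At (1, -3): (-18, 6).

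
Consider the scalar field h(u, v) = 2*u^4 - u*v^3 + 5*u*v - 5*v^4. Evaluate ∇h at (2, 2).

∂h/∂u = 8*u^3 - v^3 + 5*v
∂h/∂v = -3*u*v^2 + 5*u - 20*v^3
∇h = (8*u^3 - v^3 + 5*v, -3*u*v^2 + 5*u - 20*v^3)
At (2, 2): (66, -174).

(66, -174)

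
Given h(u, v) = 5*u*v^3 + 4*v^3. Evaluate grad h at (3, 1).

(5, 57)

∂h/∂u = 5*v^3
∂h/∂v = 15*u*v^2 + 12*v^2
∇h = (5*v^3, 15*u*v^2 + 12*v^2)
At (3, 1): (5, 57).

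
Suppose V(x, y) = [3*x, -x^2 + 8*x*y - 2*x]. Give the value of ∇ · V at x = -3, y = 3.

∂V₁/∂x = 3
∂V₂/∂y = 8*x
∇·V = 8*x + 3
At (-3, 3): -21.

-21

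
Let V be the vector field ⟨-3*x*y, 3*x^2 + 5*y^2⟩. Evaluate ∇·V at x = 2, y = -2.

-14

∂V₁/∂x = -3*y
∂V₂/∂y = 10*y
∇·V = 7*y
At (2, -2): -14.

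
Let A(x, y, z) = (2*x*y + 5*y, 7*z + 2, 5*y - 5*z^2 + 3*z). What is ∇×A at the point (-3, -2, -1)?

(∇×A)₁ = ∂A₃/∂y − ∂A₂/∂z = -2
(∇×A)₂ = ∂A₁/∂z − ∂A₃/∂x = 0
(∇×A)₃ = ∂A₂/∂x − ∂A₁/∂y = -2*x - 5
∇×A = (-2, 0, -2*x - 5)
At (-3, -2, -1): (-2, 0, 1).

(-2, 0, 1)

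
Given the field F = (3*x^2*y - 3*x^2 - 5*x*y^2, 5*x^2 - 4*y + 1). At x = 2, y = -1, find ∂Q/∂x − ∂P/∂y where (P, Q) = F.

-12

∂F₂/∂x = 10*x
∂F₁/∂y = 3*x^2 - 10*x*y
Scalar curl = -3*x^2 + 10*x*y + 10*x
At (2, -1): -12.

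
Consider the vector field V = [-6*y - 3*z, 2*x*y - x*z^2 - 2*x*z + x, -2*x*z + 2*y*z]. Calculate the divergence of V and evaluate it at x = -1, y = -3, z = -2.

-6

∂V₁/∂x = 0
∂V₂/∂y = 2*x
∂V₃/∂z = -2*x + 2*y
∇·V = 2*y
At (-1, -3, -2): -6.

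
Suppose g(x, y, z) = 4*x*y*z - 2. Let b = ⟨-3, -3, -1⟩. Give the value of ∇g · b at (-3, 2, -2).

∂g/∂x = 4*y*z
∂g/∂y = 4*x*z
∂g/∂z = 4*x*y
∇g at (-3, 2, -2) = (-16, 24, -24)
∇g · b = (-16)(-3) + (24)(-3) + (-24)(-1) = 0

0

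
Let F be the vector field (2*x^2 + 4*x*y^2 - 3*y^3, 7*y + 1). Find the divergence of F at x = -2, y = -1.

3

∂F₁/∂x = 4*x + 4*y^2
∂F₂/∂y = 7
∇·F = 4*x + 4*y^2 + 7
At (-2, -1): 3.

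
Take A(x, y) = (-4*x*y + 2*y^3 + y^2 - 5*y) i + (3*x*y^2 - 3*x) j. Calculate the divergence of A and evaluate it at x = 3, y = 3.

42

∂A₁/∂x = -4*y
∂A₂/∂y = 6*x*y
∇·A = 6*x*y - 4*y
At (3, 3): 42.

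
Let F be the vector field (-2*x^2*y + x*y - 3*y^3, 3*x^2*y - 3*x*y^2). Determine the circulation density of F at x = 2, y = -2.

∂F₂/∂x = 6*x*y - 3*y^2
∂F₁/∂y = -2*x^2 + x - 9*y^2
Scalar curl = 2*x^2 + 6*x*y - x + 6*y^2
At (2, -2): 6.

6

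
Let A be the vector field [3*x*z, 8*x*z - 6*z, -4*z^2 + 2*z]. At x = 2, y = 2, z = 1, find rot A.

(-10, 6, 8)

(∇×A)₁ = ∂A₃/∂y − ∂A₂/∂z = -8*x + 6
(∇×A)₂ = ∂A₁/∂z − ∂A₃/∂x = 3*x
(∇×A)₃ = ∂A₂/∂x − ∂A₁/∂y = 8*z
∇×A = (-8*x + 6, 3*x, 8*z)
At (2, 2, 1): (-10, 6, 8).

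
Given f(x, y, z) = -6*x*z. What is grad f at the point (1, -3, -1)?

∂f/∂x = -6*z
∂f/∂y = 0
∂f/∂z = -6*x
∇f = (-6*z, 0, -6*x)
At (1, -3, -1): (6, 0, -6).

(6, 0, -6)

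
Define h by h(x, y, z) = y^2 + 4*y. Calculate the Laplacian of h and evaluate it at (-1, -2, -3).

2

∂²h/∂x² = 0
∂²h/∂y² = 2
∂²h/∂z² = 0
∇²h = 2
At (-1, -2, -3): 2.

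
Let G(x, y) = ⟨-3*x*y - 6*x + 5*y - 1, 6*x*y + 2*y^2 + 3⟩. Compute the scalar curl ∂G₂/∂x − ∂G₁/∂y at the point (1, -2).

-14

∂G₂/∂x = 6*y
∂G₁/∂y = -3*x + 5
Scalar curl = 3*x + 6*y - 5
At (1, -2): -14.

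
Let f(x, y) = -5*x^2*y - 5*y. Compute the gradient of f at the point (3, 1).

∂f/∂x = -10*x*y
∂f/∂y = -5*x^2 - 5
∇f = (-10*x*y, -5*x^2 - 5)
At (3, 1): (-30, -50).

(-30, -50)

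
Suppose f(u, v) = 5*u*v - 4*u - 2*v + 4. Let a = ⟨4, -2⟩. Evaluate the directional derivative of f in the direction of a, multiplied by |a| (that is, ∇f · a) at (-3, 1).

∂f/∂u = 5*v - 4
∂f/∂v = 5*u - 2
∇f at (-3, 1) = (1, -17)
∇f · a = (1)(4) + (-17)(-2) = 38

38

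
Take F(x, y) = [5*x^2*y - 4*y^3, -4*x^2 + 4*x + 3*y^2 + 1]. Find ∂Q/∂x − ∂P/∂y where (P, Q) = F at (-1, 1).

∂F₂/∂x = -8*x + 4
∂F₁/∂y = 5*x^2 - 12*y^2
Scalar curl = -5*x^2 - 8*x + 12*y^2 + 4
At (-1, 1): 19.

19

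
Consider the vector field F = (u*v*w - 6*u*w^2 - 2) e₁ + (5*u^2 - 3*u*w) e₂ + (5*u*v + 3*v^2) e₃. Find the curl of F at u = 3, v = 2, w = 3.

(36, -112, 12)

(∇×F)₁ = ∂F₃/∂v − ∂F₂/∂w = 8*u + 6*v
(∇×F)₂ = ∂F₁/∂w − ∂F₃/∂u = u*v - 12*u*w - 5*v
(∇×F)₃ = ∂F₂/∂u − ∂F₁/∂v = -u*w + 10*u - 3*w
∇×F = (8*u + 6*v, u*v - 12*u*w - 5*v, -u*w + 10*u - 3*w)
At (3, 2, 3): (36, -112, 12).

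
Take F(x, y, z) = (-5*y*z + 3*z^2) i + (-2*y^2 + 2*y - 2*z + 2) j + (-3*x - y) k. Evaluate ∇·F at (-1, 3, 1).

∂F₁/∂x = 0
∂F₂/∂y = -4*y + 2
∂F₃/∂z = 0
∇·F = -4*y + 2
At (-1, 3, 1): -10.

-10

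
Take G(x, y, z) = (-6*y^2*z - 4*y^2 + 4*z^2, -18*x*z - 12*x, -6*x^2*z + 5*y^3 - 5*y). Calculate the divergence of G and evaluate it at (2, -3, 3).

∂G₁/∂x = 0
∂G₂/∂y = 0
∂G₃/∂z = -6*x^2
∇·G = -6*x^2
At (2, -3, 3): -24.

-24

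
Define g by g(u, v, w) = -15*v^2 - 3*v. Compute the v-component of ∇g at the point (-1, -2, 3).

57

(∇g)_2 = ∂g/∂v = -30*v - 3
At (-1, -2, 3): 57.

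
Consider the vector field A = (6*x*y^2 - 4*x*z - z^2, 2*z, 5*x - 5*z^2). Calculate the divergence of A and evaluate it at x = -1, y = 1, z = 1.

∂A₁/∂x = 6*y^2 - 4*z
∂A₂/∂y = 0
∂A₃/∂z = -10*z
∇·A = 6*y^2 - 14*z
At (-1, 1, 1): -8.

-8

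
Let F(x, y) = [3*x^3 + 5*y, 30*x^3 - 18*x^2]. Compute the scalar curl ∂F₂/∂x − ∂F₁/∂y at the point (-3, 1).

913

∂F₂/∂x = 90*x^2 - 36*x
∂F₁/∂y = 5
Scalar curl = 90*x^2 - 36*x - 5
At (-3, 1): 913.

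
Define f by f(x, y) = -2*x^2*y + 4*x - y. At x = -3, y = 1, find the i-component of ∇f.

(∇f)_1 = ∂f/∂x = -4*x*y + 4
At (-3, 1): 16.

16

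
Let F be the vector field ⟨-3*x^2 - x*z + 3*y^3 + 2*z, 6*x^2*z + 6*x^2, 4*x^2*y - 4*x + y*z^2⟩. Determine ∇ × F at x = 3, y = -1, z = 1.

(-17, 27, 63)

(∇×F)₁ = ∂F₃/∂y − ∂F₂/∂z = -2*x^2 + z^2
(∇×F)₂ = ∂F₁/∂z − ∂F₃/∂x = -8*x*y - x + 6
(∇×F)₃ = ∂F₂/∂x − ∂F₁/∂y = 12*x*z + 12*x - 9*y^2
∇×F = (-2*x^2 + z^2, -8*x*y - x + 6, 12*x*z + 12*x - 9*y^2)
At (3, -1, 1): (-17, 27, 63).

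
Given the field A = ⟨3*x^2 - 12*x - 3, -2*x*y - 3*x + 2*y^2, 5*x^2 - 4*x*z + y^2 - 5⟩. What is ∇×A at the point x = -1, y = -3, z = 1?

(∇×A)₁ = ∂A₃/∂y − ∂A₂/∂z = 2*y
(∇×A)₂ = ∂A₁/∂z − ∂A₃/∂x = -10*x + 4*z
(∇×A)₃ = ∂A₂/∂x − ∂A₁/∂y = -2*y - 3
∇×A = (2*y, -10*x + 4*z, -2*y - 3)
At (-1, -3, 1): (-6, 14, 3).

(-6, 14, 3)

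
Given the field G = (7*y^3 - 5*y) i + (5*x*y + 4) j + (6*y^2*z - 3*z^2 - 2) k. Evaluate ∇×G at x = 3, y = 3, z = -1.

(∇×G)₁ = ∂G₃/∂y − ∂G₂/∂z = 12*y*z
(∇×G)₂ = ∂G₁/∂z − ∂G₃/∂x = 0
(∇×G)₃ = ∂G₂/∂x − ∂G₁/∂y = -21*y^2 + 5*y + 5
∇×G = (12*y*z, 0, -21*y^2 + 5*y + 5)
At (3, 3, -1): (-36, 0, -169).

(-36, 0, -169)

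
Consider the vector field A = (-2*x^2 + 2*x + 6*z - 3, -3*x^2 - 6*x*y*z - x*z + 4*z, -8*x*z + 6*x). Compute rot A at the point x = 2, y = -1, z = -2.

(∇×A)₁ = ∂A₃/∂y − ∂A₂/∂z = 6*x*y + x - 4
(∇×A)₂ = ∂A₁/∂z − ∂A₃/∂x = 8*z
(∇×A)₃ = ∂A₂/∂x − ∂A₁/∂y = -6*x - 6*y*z - z
∇×A = (6*x*y + x - 4, 8*z, -6*x - 6*y*z - z)
At (2, -1, -2): (-14, -16, -22).

(-14, -16, -22)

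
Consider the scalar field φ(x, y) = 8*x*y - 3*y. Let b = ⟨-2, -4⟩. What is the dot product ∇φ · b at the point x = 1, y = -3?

∂φ/∂x = 8*y
∂φ/∂y = 8*x - 3
∇φ at (1, -3) = (-24, 5)
∇φ · b = (-24)(-2) + (5)(-4) = 28

28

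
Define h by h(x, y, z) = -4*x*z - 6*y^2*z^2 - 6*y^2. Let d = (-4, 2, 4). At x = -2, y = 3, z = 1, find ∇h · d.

∂h/∂x = -4*z
∂h/∂y = -12*y*z^2 - 12*y
∂h/∂z = -4*x - 12*y^2*z
∇h at (-2, 3, 1) = (-4, -72, -100)
∇h · d = (-4)(-4) + (-72)(2) + (-100)(4) = -528

-528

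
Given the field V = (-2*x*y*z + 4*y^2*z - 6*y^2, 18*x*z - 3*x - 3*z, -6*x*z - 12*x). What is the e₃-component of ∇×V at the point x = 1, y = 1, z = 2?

33

(∇×V)_3 = ∂V₂/∂x − ∂V₁/∂y
= 18*z - 3 − (-2*x*z + 8*y*z - 12*y)
= 2*x*z - 8*y*z + 12*y + 18*z - 3
At (1, 1, 2): 33.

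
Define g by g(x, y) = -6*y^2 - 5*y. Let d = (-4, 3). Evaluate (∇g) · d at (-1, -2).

∂g/∂x = 0
∂g/∂y = -12*y - 5
∇g at (-1, -2) = (0, 19)
∇g · d = (0)(-4) + (19)(3) = 57

57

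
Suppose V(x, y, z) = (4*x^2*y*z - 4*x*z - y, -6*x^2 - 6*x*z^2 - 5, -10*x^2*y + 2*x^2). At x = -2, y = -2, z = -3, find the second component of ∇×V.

(∇×V)_2 = ∂V₁/∂z − ∂V₃/∂x
= 4*x^2*y - 4*x − (-20*x*y + 4*x)
= 4*x^2*y + 20*x*y - 8*x
At (-2, -2, -3): 64.

64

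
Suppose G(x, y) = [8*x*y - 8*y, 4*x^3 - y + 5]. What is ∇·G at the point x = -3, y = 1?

7

∂G₁/∂x = 8*y
∂G₂/∂y = -1
∇·G = 8*y - 1
At (-3, 1): 7.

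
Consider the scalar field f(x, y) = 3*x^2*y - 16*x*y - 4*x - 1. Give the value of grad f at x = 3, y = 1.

∂f/∂x = 6*x*y - 16*y - 4
∂f/∂y = 3*x^2 - 16*x
∇f = (6*x*y - 16*y - 4, 3*x^2 - 16*x)
At (3, 1): (-2, -21).

(-2, -21)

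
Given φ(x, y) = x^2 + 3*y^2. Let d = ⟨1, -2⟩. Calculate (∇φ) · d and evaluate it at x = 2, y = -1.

16

∂φ/∂x = 2*x
∂φ/∂y = 6*y
∇φ at (2, -1) = (4, -6)
∇φ · d = (4)(1) + (-6)(-2) = 16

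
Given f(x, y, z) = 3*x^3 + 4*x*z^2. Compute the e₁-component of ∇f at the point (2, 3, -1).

(∇f)_1 = ∂f/∂x = 9*x^2 + 4*z^2
At (2, 3, -1): 40.

40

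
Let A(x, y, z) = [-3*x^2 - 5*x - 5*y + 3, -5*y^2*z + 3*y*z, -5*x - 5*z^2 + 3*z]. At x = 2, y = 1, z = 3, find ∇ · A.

-65

∂A₁/∂x = -6*x - 5
∂A₂/∂y = -10*y*z + 3*z
∂A₃/∂z = -10*z + 3
∇·A = -6*x - 10*y*z - 7*z - 2
At (2, 1, 3): -65.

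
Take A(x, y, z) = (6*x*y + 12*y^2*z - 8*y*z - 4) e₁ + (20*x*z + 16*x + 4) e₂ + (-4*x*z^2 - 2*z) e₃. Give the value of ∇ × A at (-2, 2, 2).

(40, 48, -12)

(∇×A)₁ = ∂A₃/∂y − ∂A₂/∂z = -20*x
(∇×A)₂ = ∂A₁/∂z − ∂A₃/∂x = 12*y^2 - 8*y + 4*z^2
(∇×A)₃ = ∂A₂/∂x − ∂A₁/∂y = -6*x - 24*y*z + 28*z + 16
∇×A = (-20*x, 12*y^2 - 8*y + 4*z^2, -6*x - 24*y*z + 28*z + 16)
At (-2, 2, 2): (40, 48, -12).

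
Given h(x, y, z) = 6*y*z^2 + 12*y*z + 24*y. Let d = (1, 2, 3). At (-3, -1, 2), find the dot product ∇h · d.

36

∂h/∂x = 0
∂h/∂y = 6*z^2 + 12*z + 24
∂h/∂z = 12*y*z + 12*y
∇h at (-3, -1, 2) = (0, 72, -36)
∇h · d = (0)(1) + (72)(2) + (-36)(3) = 36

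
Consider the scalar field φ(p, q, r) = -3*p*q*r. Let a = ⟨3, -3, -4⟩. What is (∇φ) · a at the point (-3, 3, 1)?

∂φ/∂p = -3*q*r
∂φ/∂q = -3*p*r
∂φ/∂r = -3*p*q
∇φ at (-3, 3, 1) = (-9, 9, 27)
∇φ · a = (-9)(3) + (9)(-3) + (27)(-4) = -162

-162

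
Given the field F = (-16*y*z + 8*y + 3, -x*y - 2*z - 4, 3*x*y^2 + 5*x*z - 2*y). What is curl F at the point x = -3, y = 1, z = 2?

(∇×F)₁ = ∂F₃/∂y − ∂F₂/∂z = 6*x*y
(∇×F)₂ = ∂F₁/∂z − ∂F₃/∂x = -3*y^2 - 16*y - 5*z
(∇×F)₃ = ∂F₂/∂x − ∂F₁/∂y = -y + 16*z - 8
∇×F = (6*x*y, -3*y^2 - 16*y - 5*z, -y + 16*z - 8)
At (-3, 1, 2): (-18, -29, 23).

(-18, -29, 23)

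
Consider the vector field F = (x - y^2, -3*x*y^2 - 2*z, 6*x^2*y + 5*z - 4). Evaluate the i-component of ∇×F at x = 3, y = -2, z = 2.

(∇×F)_1 = ∂F₃/∂y − ∂F₂/∂z
= 6*x^2 − (-2)
= 6*x^2 + 2
At (3, -2, 2): 56.

56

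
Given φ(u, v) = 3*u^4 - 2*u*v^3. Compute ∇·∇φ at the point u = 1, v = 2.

∂²φ/∂u² = 36*u^2
∂²φ/∂v² = -12*u*v
∇²φ = 36*u^2 - 12*u*v
At (1, 2): 12.

12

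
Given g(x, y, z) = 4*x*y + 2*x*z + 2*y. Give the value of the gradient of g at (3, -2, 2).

∂g/∂x = 4*y + 2*z
∂g/∂y = 4*x + 2
∂g/∂z = 2*x
∇g = (4*y + 2*z, 4*x + 2, 2*x)
At (3, -2, 2): (-4, 14, 6).

(-4, 14, 6)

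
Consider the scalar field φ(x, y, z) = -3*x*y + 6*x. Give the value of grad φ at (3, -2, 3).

∂φ/∂x = -3*y + 6
∂φ/∂y = -3*x
∂φ/∂z = 0
∇φ = (-3*y + 6, -3*x, 0)
At (3, -2, 3): (12, -9, 0).

(12, -9, 0)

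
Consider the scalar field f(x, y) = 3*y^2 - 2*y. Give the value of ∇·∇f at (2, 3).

∂²f/∂x² = 0
∂²f/∂y² = 6
∇²f = 6
At (2, 3): 6.

6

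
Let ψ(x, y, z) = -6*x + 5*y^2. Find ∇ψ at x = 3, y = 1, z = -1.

(-6, 10, 0)

∂ψ/∂x = -6
∂ψ/∂y = 10*y
∂ψ/∂z = 0
∇ψ = (-6, 10*y, 0)
At (3, 1, -1): (-6, 10, 0).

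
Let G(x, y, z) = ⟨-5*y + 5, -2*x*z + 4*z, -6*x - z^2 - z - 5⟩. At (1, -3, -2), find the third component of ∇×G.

9

(∇×G)_3 = ∂G₂/∂x − ∂G₁/∂y
= -2*z − (-5)
= -2*z + 5
At (1, -3, -2): 9.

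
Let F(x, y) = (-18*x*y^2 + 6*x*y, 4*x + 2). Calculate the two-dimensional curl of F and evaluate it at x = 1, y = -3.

-110

∂F₂/∂x = 4
∂F₁/∂y = -36*x*y + 6*x
Scalar curl = 36*x*y - 6*x + 4
At (1, -3): -110.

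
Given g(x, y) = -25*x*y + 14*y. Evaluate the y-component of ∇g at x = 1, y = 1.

(∇g)_2 = ∂g/∂y = -25*x + 14
At (1, 1): -11.

-11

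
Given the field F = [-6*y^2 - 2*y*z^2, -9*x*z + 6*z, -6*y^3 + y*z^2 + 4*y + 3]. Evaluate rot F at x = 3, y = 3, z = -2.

(-133, 24, 62)

(∇×F)₁ = ∂F₃/∂y − ∂F₂/∂z = 9*x - 18*y^2 + z^2 - 2
(∇×F)₂ = ∂F₁/∂z − ∂F₃/∂x = -4*y*z
(∇×F)₃ = ∂F₂/∂x − ∂F₁/∂y = 12*y + 2*z^2 - 9*z
∇×F = (9*x - 18*y^2 + z^2 - 2, -4*y*z, 12*y + 2*z^2 - 9*z)
At (3, 3, -2): (-133, 24, 62).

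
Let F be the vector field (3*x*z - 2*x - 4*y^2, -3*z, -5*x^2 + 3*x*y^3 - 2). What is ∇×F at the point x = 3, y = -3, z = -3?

(246, 120, -24)

(∇×F)₁ = ∂F₃/∂y − ∂F₂/∂z = 9*x*y^2 + 3
(∇×F)₂ = ∂F₁/∂z − ∂F₃/∂x = 13*x - 3*y^3
(∇×F)₃ = ∂F₂/∂x − ∂F₁/∂y = 8*y
∇×F = (9*x*y^2 + 3, 13*x - 3*y^3, 8*y)
At (3, -3, -3): (246, 120, -24).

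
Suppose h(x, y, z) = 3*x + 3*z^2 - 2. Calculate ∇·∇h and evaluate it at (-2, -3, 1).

6

∂²h/∂x² = 0
∂²h/∂y² = 0
∂²h/∂z² = 6
∇²h = 6
At (-2, -3, 1): 6.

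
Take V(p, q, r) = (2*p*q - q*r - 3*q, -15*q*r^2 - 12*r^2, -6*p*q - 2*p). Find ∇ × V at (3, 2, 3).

(234, 12, 0)

(∇×V)₁ = ∂V₃/∂q − ∂V₂/∂r = -6*p + 30*q*r + 24*r
(∇×V)₂ = ∂V₁/∂r − ∂V₃/∂p = 5*q + 2
(∇×V)₃ = ∂V₂/∂p − ∂V₁/∂q = -2*p + r + 3
∇×V = (-6*p + 30*q*r + 24*r, 5*q + 2, -2*p + r + 3)
At (3, 2, 3): (234, 12, 0).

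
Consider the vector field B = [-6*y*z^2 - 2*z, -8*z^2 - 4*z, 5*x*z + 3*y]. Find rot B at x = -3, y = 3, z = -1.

(∇×B)₁ = ∂B₃/∂y − ∂B₂/∂z = 16*z + 7
(∇×B)₂ = ∂B₁/∂z − ∂B₃/∂x = -12*y*z - 5*z - 2
(∇×B)₃ = ∂B₂/∂x − ∂B₁/∂y = 6*z^2
∇×B = (16*z + 7, -12*y*z - 5*z - 2, 6*z^2)
At (-3, 3, -1): (-9, 39, 6).

(-9, 39, 6)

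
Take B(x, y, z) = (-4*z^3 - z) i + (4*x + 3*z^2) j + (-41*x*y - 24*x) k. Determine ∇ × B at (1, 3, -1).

(∇×B)₁ = ∂B₃/∂y − ∂B₂/∂z = -41*x - 6*z
(∇×B)₂ = ∂B₁/∂z − ∂B₃/∂x = 41*y - 12*z^2 + 23
(∇×B)₃ = ∂B₂/∂x − ∂B₁/∂y = 4
∇×B = (-41*x - 6*z, 41*y - 12*z^2 + 23, 4)
At (1, 3, -1): (-35, 134, 4).

(-35, 134, 4)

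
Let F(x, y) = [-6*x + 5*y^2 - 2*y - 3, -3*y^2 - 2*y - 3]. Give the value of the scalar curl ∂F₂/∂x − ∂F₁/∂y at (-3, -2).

22

∂F₂/∂x = 0
∂F₁/∂y = 10*y - 2
Scalar curl = -10*y + 2
At (-3, -2): 22.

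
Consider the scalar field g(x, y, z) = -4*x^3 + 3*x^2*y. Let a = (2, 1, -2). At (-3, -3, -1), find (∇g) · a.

∂g/∂x = -12*x^2 + 6*x*y
∂g/∂y = 3*x^2
∂g/∂z = 0
∇g at (-3, -3, -1) = (-54, 27, 0)
∇g · a = (-54)(2) + (27)(1) + (0)(-2) = -81

-81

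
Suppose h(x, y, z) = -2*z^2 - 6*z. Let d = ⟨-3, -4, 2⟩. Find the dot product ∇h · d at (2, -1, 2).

∂h/∂x = 0
∂h/∂y = 0
∂h/∂z = -4*z - 6
∇h at (2, -1, 2) = (0, 0, -14)
∇h · d = (0)(-3) + (0)(-4) + (-14)(2) = -28

-28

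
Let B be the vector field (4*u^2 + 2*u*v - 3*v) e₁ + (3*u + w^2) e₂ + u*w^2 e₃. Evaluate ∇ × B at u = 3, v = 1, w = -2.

(∇×B)₁ = ∂B₃/∂v − ∂B₂/∂w = -2*w
(∇×B)₂ = ∂B₁/∂w − ∂B₃/∂u = -w^2
(∇×B)₃ = ∂B₂/∂u − ∂B₁/∂v = -2*u + 6
∇×B = (-2*w, -w^2, -2*u + 6)
At (3, 1, -2): (4, -4, 0).

(4, -4, 0)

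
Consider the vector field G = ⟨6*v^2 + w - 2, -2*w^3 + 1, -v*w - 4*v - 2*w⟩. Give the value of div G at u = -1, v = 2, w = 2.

∂G₁/∂u = 0
∂G₂/∂v = 0
∂G₃/∂w = -v - 2
∇·G = -v - 2
At (-1, 2, 2): -4.

-4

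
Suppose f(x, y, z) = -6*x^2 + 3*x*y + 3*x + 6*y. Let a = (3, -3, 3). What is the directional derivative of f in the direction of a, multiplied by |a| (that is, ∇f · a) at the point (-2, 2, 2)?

99

∂f/∂x = -12*x + 3*y + 3
∂f/∂y = 3*x + 6
∂f/∂z = 0
∇f at (-2, 2, 2) = (33, 0, 0)
∇f · a = (33)(3) + (0)(-3) + (0)(3) = 99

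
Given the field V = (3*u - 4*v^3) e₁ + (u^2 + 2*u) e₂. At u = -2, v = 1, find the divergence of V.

3

∂V₁/∂u = 3
∂V₂/∂v = 0
∇·V = 3
At (-2, 1): 3.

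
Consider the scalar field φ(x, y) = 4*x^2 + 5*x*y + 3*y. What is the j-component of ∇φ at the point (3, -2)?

18

(∇φ)_2 = ∂φ/∂y = 5*x + 3
At (3, -2): 18.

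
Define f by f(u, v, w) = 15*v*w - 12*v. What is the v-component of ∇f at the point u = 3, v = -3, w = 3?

33

(∇f)_2 = ∂f/∂v = 15*w - 12
At (3, -3, 3): 33.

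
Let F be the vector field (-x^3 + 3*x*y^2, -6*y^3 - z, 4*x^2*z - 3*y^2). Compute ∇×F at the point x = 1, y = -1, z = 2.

(∇×F)₁ = ∂F₃/∂y − ∂F₂/∂z = -6*y + 1
(∇×F)₂ = ∂F₁/∂z − ∂F₃/∂x = -8*x*z
(∇×F)₃ = ∂F₂/∂x − ∂F₁/∂y = -6*x*y
∇×F = (-6*y + 1, -8*x*z, -6*x*y)
At (1, -1, 2): (7, -16, 6).

(7, -16, 6)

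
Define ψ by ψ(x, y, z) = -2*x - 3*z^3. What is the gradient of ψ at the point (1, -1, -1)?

(-2, 0, -9)

∂ψ/∂x = -2
∂ψ/∂y = 0
∂ψ/∂z = -9*z^2
∇ψ = (-2, 0, -9*z^2)
At (1, -1, -1): (-2, 0, -9).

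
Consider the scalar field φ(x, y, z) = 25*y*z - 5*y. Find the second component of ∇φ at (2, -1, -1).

-30

(∇φ)_2 = ∂φ/∂y = 25*z - 5
At (2, -1, -1): -30.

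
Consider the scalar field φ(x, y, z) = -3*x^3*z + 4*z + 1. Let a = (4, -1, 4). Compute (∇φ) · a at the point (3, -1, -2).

∂φ/∂x = -9*x^2*z
∂φ/∂y = 0
∂φ/∂z = -3*x^3 + 4
∇φ at (3, -1, -2) = (162, 0, -77)
∇φ · a = (162)(4) + (0)(-1) + (-77)(4) = 340

340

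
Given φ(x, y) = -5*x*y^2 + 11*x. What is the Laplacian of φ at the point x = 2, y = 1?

∂²φ/∂x² = 0
∂²φ/∂y² = -10*x
∇²φ = -10*x
At (2, 1): -20.

-20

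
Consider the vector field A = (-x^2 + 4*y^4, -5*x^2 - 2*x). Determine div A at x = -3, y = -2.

6

∂A₁/∂x = -2*x
∂A₂/∂y = 0
∇·A = -2*x
At (-3, -2): 6.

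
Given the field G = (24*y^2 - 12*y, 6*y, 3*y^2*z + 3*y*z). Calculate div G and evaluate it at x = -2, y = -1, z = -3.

∂G₁/∂x = 0
∂G₂/∂y = 6
∂G₃/∂z = 3*y^2 + 3*y
∇·G = 3*y^2 + 3*y + 6
At (-2, -1, -3): 6.

6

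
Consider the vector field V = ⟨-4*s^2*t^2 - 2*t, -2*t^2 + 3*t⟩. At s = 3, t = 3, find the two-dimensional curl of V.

218

∂V₂/∂s = 0
∂V₁/∂t = -8*s^2*t - 2
Scalar curl = 8*s^2*t + 2
At (3, 3): 218.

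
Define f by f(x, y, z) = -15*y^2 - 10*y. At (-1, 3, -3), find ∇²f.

-30

∂²f/∂x² = 0
∂²f/∂y² = -30
∂²f/∂z² = 0
∇²f = -30
At (-1, 3, -3): -30.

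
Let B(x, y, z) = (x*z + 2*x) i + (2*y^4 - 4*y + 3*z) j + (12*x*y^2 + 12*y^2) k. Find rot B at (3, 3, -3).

(285, -105, 0)

(∇×B)₁ = ∂B₃/∂y − ∂B₂/∂z = 24*x*y + 24*y - 3
(∇×B)₂ = ∂B₁/∂z − ∂B₃/∂x = x - 12*y^2
(∇×B)₃ = ∂B₂/∂x − ∂B₁/∂y = 0
∇×B = (24*x*y + 24*y - 3, x - 12*y^2, 0)
At (3, 3, -3): (285, -105, 0).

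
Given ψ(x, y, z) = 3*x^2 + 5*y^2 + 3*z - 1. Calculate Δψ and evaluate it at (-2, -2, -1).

∂²ψ/∂x² = 6
∂²ψ/∂y² = 10
∂²ψ/∂z² = 0
∇²ψ = 16
At (-2, -2, -1): 16.

16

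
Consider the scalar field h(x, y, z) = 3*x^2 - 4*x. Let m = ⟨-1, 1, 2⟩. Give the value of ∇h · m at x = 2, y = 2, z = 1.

-8

∂h/∂x = 6*x - 4
∂h/∂y = 0
∂h/∂z = 0
∇h at (2, 2, 1) = (8, 0, 0)
∇h · m = (8)(-1) + (0)(1) + (0)(2) = -8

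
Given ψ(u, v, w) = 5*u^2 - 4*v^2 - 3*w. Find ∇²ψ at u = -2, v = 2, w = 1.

2

∂²ψ/∂u² = 10
∂²ψ/∂v² = -8
∂²ψ/∂w² = 0
∇²ψ = 2
At (-2, 2, 1): 2.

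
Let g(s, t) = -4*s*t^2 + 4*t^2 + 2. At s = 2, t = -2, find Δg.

-8

∂²g/∂s² = 0
∂²g/∂t² = 8*(-s + 1)
∇²g = -8*s + 8
At (2, -2): -8.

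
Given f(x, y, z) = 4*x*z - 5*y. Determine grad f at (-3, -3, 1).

(4, -5, -12)

∂f/∂x = 4*z
∂f/∂y = -5
∂f/∂z = 4*x
∇f = (4*z, -5, 4*x)
At (-3, -3, 1): (4, -5, -12).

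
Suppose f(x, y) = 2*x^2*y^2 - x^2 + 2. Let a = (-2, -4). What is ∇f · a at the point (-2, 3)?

-56

∂f/∂x = 4*x*y^2 - 2*x
∂f/∂y = 4*x^2*y
∇f at (-2, 3) = (-68, 48)
∇f · a = (-68)(-2) + (48)(-4) = -56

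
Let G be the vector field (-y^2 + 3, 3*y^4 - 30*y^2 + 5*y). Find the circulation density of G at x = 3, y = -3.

∂G₂/∂x = 0
∂G₁/∂y = -2*y
Scalar curl = 2*y
At (3, -3): -6.

-6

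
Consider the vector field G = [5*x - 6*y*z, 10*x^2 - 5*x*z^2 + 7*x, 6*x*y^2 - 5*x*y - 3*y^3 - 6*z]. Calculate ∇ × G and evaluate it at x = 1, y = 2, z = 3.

(13, -26, 0)

(∇×G)₁ = ∂G₃/∂y − ∂G₂/∂z = 12*x*y + 10*x*z - 5*x - 9*y^2
(∇×G)₂ = ∂G₁/∂z − ∂G₃/∂x = -6*y^2 - y
(∇×G)₃ = ∂G₂/∂x − ∂G₁/∂y = 20*x - 5*z^2 + 6*z + 7
∇×G = (12*x*y + 10*x*z - 5*x - 9*y^2, -6*y^2 - y, 20*x - 5*z^2 + 6*z + 7)
At (1, 2, 3): (13, -26, 0).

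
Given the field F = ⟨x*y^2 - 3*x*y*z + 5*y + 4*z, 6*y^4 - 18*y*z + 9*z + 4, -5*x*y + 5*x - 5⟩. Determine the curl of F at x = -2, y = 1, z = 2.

(19, 10, -13)

(∇×F)₁ = ∂F₃/∂y − ∂F₂/∂z = -5*x + 18*y - 9
(∇×F)₂ = ∂F₁/∂z − ∂F₃/∂x = -3*x*y + 5*y - 1
(∇×F)₃ = ∂F₂/∂x − ∂F₁/∂y = -2*x*y + 3*x*z - 5
∇×F = (-5*x + 18*y - 9, -3*x*y + 5*y - 1, -2*x*y + 3*x*z - 5)
At (-2, 1, 2): (19, 10, -13).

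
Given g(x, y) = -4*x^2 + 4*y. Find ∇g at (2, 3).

(-16, 4)

∂g/∂x = -8*x
∂g/∂y = 4
∇g = (-8*x, 4)
At (2, 3): (-16, 4).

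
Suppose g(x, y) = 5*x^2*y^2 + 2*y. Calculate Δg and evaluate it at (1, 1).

∂²g/∂x² = 10*y^2
∂²g/∂y² = 10*x^2
∇²g = 10*x^2 + 10*y^2
At (1, 1): 20.

20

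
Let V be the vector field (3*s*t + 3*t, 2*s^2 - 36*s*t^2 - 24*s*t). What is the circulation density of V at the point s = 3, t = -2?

∂V₂/∂s = 4*s - 36*t^2 - 24*t
∂V₁/∂t = 3*s + 3
Scalar curl = s - 36*t^2 - 24*t - 3
At (3, -2): -96.

-96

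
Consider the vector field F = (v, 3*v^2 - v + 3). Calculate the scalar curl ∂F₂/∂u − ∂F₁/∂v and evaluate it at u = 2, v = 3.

∂F₂/∂u = 0
∂F₁/∂v = 1
Scalar curl = -1
At (2, 3): -1.

-1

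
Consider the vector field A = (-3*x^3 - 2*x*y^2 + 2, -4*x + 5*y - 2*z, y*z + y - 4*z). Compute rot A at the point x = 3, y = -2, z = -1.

(∇×A)₁ = ∂A₃/∂y − ∂A₂/∂z = z + 3
(∇×A)₂ = ∂A₁/∂z − ∂A₃/∂x = 0
(∇×A)₃ = ∂A₂/∂x − ∂A₁/∂y = 4*x*y - 4
∇×A = (z + 3, 0, 4*x*y - 4)
At (3, -2, -1): (2, 0, -28).

(2, 0, -28)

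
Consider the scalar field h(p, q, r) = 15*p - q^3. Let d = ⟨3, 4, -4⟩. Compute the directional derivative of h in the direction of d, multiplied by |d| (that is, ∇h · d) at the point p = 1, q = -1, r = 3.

33

∂h/∂p = 15
∂h/∂q = -3*q^2
∂h/∂r = 0
∇h at (1, -1, 3) = (15, -3, 0)
∇h · d = (15)(3) + (-3)(4) + (0)(-4) = 33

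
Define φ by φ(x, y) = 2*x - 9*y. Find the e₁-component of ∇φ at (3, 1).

(∇φ)_1 = ∂φ/∂x = 2
At (3, 1): 2.

2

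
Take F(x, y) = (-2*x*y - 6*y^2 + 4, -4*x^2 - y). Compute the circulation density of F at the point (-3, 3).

54

∂F₂/∂x = -8*x
∂F₁/∂y = -2*x - 12*y
Scalar curl = -6*x + 12*y
At (-3, 3): 54.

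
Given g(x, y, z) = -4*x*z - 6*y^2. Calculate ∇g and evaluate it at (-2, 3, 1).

∂g/∂x = -4*z
∂g/∂y = -12*y
∂g/∂z = -4*x
∇g = (-4*z, -12*y, -4*x)
At (-2, 3, 1): (-4, -36, 8).

(-4, -36, 8)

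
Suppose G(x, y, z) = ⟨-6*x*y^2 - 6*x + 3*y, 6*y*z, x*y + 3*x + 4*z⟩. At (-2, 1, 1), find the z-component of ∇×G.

-27

(∇×G)_3 = ∂G₂/∂x − ∂G₁/∂y
= 0 − (-12*x*y + 3)
= 12*x*y - 3
At (-2, 1, 1): -27.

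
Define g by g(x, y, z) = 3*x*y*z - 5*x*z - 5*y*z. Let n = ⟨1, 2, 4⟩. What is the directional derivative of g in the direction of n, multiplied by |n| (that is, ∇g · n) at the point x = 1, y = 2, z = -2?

∂g/∂x = 3*y*z - 5*z
∂g/∂y = 3*x*z - 5*z
∂g/∂z = 3*x*y - 5*x - 5*y
∇g at (1, 2, -2) = (-2, 4, -9)
∇g · n = (-2)(1) + (4)(2) + (-9)(4) = -30

-30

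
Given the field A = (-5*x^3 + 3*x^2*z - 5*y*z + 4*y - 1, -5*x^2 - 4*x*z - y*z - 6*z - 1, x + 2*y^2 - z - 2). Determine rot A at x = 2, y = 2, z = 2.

(24, 1, -22)

(∇×A)₁ = ∂A₃/∂y − ∂A₂/∂z = 4*x + 5*y + 6
(∇×A)₂ = ∂A₁/∂z − ∂A₃/∂x = 3*x^2 - 5*y - 1
(∇×A)₃ = ∂A₂/∂x − ∂A₁/∂y = -10*x + z - 4
∇×A = (4*x + 5*y + 6, 3*x^2 - 5*y - 1, -10*x + z - 4)
At (2, 2, 2): (24, 1, -22).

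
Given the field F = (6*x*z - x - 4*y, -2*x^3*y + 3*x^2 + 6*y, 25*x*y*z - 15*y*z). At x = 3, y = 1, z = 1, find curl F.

(∇×F)₁ = ∂F₃/∂y − ∂F₂/∂z = 25*x*z - 15*z
(∇×F)₂ = ∂F₁/∂z − ∂F₃/∂x = 6*x - 25*y*z
(∇×F)₃ = ∂F₂/∂x − ∂F₁/∂y = -6*x^2*y + 6*x + 4
∇×F = (25*x*z - 15*z, 6*x - 25*y*z, -6*x^2*y + 6*x + 4)
At (3, 1, 1): (60, -7, -32).

(60, -7, -32)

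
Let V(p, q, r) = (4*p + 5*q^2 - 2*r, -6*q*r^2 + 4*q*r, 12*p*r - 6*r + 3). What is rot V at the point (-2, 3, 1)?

(∇×V)₁ = ∂V₃/∂q − ∂V₂/∂r = 12*q*r - 4*q
(∇×V)₂ = ∂V₁/∂r − ∂V₃/∂p = -12*r - 2
(∇×V)₃ = ∂V₂/∂p − ∂V₁/∂q = -10*q
∇×V = (12*q*r - 4*q, -12*r - 2, -10*q)
At (-2, 3, 1): (24, -14, -30).

(24, -14, -30)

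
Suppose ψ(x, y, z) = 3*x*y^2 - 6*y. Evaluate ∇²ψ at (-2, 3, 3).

∂²ψ/∂x² = 0
∂²ψ/∂y² = 6*x
∂²ψ/∂z² = 0
∇²ψ = 6*x
At (-2, 3, 3): -12.

-12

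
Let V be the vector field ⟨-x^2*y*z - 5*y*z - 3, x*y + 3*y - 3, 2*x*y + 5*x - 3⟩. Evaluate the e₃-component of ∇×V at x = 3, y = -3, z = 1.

(∇×V)_3 = ∂V₂/∂x − ∂V₁/∂y
= y − (-x^2*z - 5*z)
= x^2*z + y + 5*z
At (3, -3, 1): 11.

11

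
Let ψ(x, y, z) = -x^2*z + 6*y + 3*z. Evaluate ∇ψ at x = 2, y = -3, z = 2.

∂ψ/∂x = -2*x*z
∂ψ/∂y = 6
∂ψ/∂z = -x^2 + 3
∇ψ = (-2*x*z, 6, -x^2 + 3)
At (2, -3, 2): (-8, 6, -1).

(-8, 6, -1)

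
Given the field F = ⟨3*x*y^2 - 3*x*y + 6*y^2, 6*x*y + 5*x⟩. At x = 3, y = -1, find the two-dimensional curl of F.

∂F₂/∂x = 6*y + 5
∂F₁/∂y = 6*x*y - 3*x + 12*y
Scalar curl = -6*x*y + 3*x - 6*y + 5
At (3, -1): 38.

38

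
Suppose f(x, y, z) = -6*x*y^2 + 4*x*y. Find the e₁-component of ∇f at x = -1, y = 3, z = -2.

-42

(∇f)_1 = ∂f/∂x = -6*y^2 + 4*y
At (-1, 3, -2): -42.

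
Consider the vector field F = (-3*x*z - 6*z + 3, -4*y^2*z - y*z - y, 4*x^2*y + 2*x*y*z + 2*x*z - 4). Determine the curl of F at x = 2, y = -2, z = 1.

(∇×F)₁ = ∂F₃/∂y − ∂F₂/∂z = 4*x^2 + 2*x*z + 4*y^2 + y
(∇×F)₂ = ∂F₁/∂z − ∂F₃/∂x = -8*x*y - 3*x - 2*y*z - 2*z - 6
(∇×F)₃ = ∂F₂/∂x − ∂F₁/∂y = 0
∇×F = (4*x^2 + 2*x*z + 4*y^2 + y, -8*x*y - 3*x - 2*y*z - 2*z - 6, 0)
At (2, -2, 1): (34, 22, 0).

(34, 22, 0)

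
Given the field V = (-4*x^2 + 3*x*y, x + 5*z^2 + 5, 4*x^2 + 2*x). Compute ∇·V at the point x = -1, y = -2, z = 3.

2

∂V₁/∂x = -8*x + 3*y
∂V₂/∂y = 0
∂V₃/∂z = 0
∇·V = -8*x + 3*y
At (-1, -2, 3): 2.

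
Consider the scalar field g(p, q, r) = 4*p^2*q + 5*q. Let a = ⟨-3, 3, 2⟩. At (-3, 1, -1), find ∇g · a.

195

∂g/∂p = 8*p*q
∂g/∂q = 4*p^2 + 5
∂g/∂r = 0
∇g at (-3, 1, -1) = (-24, 41, 0)
∇g · a = (-24)(-3) + (41)(3) + (0)(2) = 195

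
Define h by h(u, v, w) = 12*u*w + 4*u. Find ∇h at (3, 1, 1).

∂h/∂u = 12*w + 4
∂h/∂v = 0
∂h/∂w = 12*u
∇h = (12*w + 4, 0, 12*u)
At (3, 1, 1): (16, 0, 36).

(16, 0, 36)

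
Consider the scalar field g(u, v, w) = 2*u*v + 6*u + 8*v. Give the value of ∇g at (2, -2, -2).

∂g/∂u = 2*v + 6
∂g/∂v = 2*u + 8
∂g/∂w = 0
∇g = (2*v + 6, 2*u + 8, 0)
At (2, -2, -2): (2, 12, 0).

(2, 12, 0)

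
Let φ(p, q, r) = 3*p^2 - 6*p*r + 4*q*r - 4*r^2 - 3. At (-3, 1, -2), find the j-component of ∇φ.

-8

(∇φ)_2 = ∂φ/∂q = 4*r
At (-3, 1, -2): -8.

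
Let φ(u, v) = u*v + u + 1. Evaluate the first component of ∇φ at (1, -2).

(∇φ)_1 = ∂φ/∂u = v + 1
At (1, -2): -1.

-1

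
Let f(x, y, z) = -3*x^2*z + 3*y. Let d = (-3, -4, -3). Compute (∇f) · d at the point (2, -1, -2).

-48

∂f/∂x = -6*x*z
∂f/∂y = 3
∂f/∂z = -3*x^2
∇f at (2, -1, -2) = (24, 3, -12)
∇f · d = (24)(-3) + (3)(-4) + (-12)(-3) = -48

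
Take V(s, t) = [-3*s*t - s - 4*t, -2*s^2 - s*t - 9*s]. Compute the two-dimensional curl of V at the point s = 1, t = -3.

-3

∂V₂/∂s = -4*s - t - 9
∂V₁/∂t = -3*s - 4
Scalar curl = -s - t - 5
At (1, -3): -3.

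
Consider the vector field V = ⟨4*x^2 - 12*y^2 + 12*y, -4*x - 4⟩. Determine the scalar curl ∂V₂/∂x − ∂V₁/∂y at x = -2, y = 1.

∂V₂/∂x = -4
∂V₁/∂y = -24*y + 12
Scalar curl = 24*y - 16
At (-2, 1): 8.

8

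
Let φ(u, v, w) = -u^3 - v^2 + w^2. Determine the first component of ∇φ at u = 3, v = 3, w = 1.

-27

(∇φ)_1 = ∂φ/∂u = -3*u^2
At (3, 3, 1): -27.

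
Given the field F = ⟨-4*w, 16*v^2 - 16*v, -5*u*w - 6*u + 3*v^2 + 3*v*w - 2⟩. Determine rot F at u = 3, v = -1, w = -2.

(∇×F)₁ = ∂F₃/∂v − ∂F₂/∂w = 6*v + 3*w
(∇×F)₂ = ∂F₁/∂w − ∂F₃/∂u = 5*w + 2
(∇×F)₃ = ∂F₂/∂u − ∂F₁/∂v = 0
∇×F = (6*v + 3*w, 5*w + 2, 0)
At (3, -1, -2): (-12, -8, 0).

(-12, -8, 0)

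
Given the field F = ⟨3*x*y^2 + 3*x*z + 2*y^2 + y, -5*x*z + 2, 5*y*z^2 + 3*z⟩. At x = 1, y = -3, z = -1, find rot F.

(10, 3, 34)

(∇×F)₁ = ∂F₃/∂y − ∂F₂/∂z = 5*x + 5*z^2
(∇×F)₂ = ∂F₁/∂z − ∂F₃/∂x = 3*x
(∇×F)₃ = ∂F₂/∂x − ∂F₁/∂y = -6*x*y - 4*y - 5*z - 1
∇×F = (5*x + 5*z^2, 3*x, -6*x*y - 4*y - 5*z - 1)
At (1, -3, -1): (10, 3, 34).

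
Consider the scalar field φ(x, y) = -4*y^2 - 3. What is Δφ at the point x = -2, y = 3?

∂²φ/∂x² = 0
∂²φ/∂y² = -8
∇²φ = -8
At (-2, 3): -8.

-8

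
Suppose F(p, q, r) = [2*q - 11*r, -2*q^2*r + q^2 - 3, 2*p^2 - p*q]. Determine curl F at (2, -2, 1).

(6, -21, -2)

(∇×F)₁ = ∂F₃/∂q − ∂F₂/∂r = -p + 2*q^2
(∇×F)₂ = ∂F₁/∂r − ∂F₃/∂p = -4*p + q - 11
(∇×F)₃ = ∂F₂/∂p − ∂F₁/∂q = -2
∇×F = (-p + 2*q^2, -4*p + q - 11, -2)
At (2, -2, 1): (6, -21, -2).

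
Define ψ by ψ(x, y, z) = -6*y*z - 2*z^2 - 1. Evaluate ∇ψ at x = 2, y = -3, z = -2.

∂ψ/∂x = 0
∂ψ/∂y = -6*z
∂ψ/∂z = -6*y - 4*z
∇ψ = (0, -6*z, -6*y - 4*z)
At (2, -3, -2): (0, 12, 26).

(0, 12, 26)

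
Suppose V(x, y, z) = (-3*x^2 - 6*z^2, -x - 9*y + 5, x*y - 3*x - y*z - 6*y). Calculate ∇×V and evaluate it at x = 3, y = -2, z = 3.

(∇×V)₁ = ∂V₃/∂y − ∂V₂/∂z = x - z - 6
(∇×V)₂ = ∂V₁/∂z − ∂V₃/∂x = -y - 12*z + 3
(∇×V)₃ = ∂V₂/∂x − ∂V₁/∂y = -1
∇×V = (x - z - 6, -y - 12*z + 3, -1)
At (3, -2, 3): (-6, -31, -1).

(-6, -31, -1)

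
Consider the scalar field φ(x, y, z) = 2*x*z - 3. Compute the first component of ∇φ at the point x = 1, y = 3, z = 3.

(∇φ)_1 = ∂φ/∂x = 2*z
At (1, 3, 3): 6.

6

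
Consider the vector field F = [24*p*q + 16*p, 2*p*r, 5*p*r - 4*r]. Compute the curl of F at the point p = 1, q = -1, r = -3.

(-2, 15, -30)

(∇×F)₁ = ∂F₃/∂q − ∂F₂/∂r = -2*p
(∇×F)₂ = ∂F₁/∂r − ∂F₃/∂p = -5*r
(∇×F)₃ = ∂F₂/∂p − ∂F₁/∂q = -24*p + 2*r
∇×F = (-2*p, -5*r, -24*p + 2*r)
At (1, -1, -3): (-2, 15, -30).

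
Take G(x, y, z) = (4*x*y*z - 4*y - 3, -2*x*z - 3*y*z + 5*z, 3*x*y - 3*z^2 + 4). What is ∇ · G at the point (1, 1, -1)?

5

∂G₁/∂x = 4*y*z
∂G₂/∂y = -3*z
∂G₃/∂z = -6*z
∇·G = 4*y*z - 9*z
At (1, 1, -1): 5.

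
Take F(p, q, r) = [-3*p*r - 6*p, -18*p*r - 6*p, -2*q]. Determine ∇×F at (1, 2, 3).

(∇×F)₁ = ∂F₃/∂q − ∂F₂/∂r = 18*p - 2
(∇×F)₂ = ∂F₁/∂r − ∂F₃/∂p = -3*p
(∇×F)₃ = ∂F₂/∂p − ∂F₁/∂q = -18*r - 6
∇×F = (18*p - 2, -3*p, -18*r - 6)
At (1, 2, 3): (16, -3, -60).

(16, -3, -60)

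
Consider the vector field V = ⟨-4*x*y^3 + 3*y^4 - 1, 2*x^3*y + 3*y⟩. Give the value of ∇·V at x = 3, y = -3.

165

∂V₁/∂x = -4*y^3
∂V₂/∂y = 2*x^3 + 3
∇·V = 2*x^3 - 4*y^3 + 3
At (3, -3): 165.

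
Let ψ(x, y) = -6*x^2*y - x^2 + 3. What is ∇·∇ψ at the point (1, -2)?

22

∂²ψ/∂x² = -2*(6*y + 1)
∂²ψ/∂y² = 0
∇²ψ = -12*y - 2
At (1, -2): 22.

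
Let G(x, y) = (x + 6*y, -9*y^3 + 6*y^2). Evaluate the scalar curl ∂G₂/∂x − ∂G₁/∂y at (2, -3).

∂G₂/∂x = 0
∂G₁/∂y = 6
Scalar curl = -6
At (2, -3): -6.

-6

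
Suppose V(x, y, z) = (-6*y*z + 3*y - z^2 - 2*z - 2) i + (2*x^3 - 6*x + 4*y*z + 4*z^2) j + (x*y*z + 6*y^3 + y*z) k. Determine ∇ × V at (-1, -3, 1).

(∇×V)₁ = ∂V₃/∂y − ∂V₂/∂z = x*z + 18*y^2 - 4*y - 7*z
(∇×V)₂ = ∂V₁/∂z − ∂V₃/∂x = -y*z - 6*y - 2*z - 2
(∇×V)₃ = ∂V₂/∂x − ∂V₁/∂y = 6*x^2 + 6*z - 9
∇×V = (x*z + 18*y^2 - 4*y - 7*z, -y*z - 6*y - 2*z - 2, 6*x^2 + 6*z - 9)
At (-1, -3, 1): (166, 17, 3).

(166, 17, 3)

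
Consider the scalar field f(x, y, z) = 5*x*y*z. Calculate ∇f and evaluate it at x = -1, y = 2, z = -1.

(-10, 5, -10)

∂f/∂x = 5*y*z
∂f/∂y = 5*x*z
∂f/∂z = 5*x*y
∇f = (5*y*z, 5*x*z, 5*x*y)
At (-1, 2, -1): (-10, 5, -10).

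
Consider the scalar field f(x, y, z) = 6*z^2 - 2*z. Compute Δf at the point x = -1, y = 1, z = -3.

∂²f/∂x² = 0
∂²f/∂y² = 0
∂²f/∂z² = 12
∇²f = 12
At (-1, 1, -3): 12.

12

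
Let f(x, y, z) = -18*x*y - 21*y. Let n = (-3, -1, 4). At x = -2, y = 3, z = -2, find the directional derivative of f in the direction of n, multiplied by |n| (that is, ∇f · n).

∂f/∂x = -18*y
∂f/∂y = -18*x - 21
∂f/∂z = 0
∇f at (-2, 3, -2) = (-54, 15, 0)
∇f · n = (-54)(-3) + (15)(-1) + (0)(4) = 147

147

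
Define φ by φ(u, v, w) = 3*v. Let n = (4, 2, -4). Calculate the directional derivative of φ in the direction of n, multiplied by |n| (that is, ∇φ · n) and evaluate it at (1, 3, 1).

6

∂φ/∂u = 0
∂φ/∂v = 3
∂φ/∂w = 0
∇φ at (1, 3, 1) = (0, 3, 0)
∇φ · n = (0)(4) + (3)(2) + (0)(-4) = 6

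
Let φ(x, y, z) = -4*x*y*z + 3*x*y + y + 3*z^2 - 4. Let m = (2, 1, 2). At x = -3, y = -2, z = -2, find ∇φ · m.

-148

∂φ/∂x = -4*y*z + 3*y
∂φ/∂y = -4*x*z + 3*x + 1
∂φ/∂z = -4*x*y + 6*z
∇φ at (-3, -2, -2) = (-22, -32, -36)
∇φ · m = (-22)(2) + (-32)(1) + (-36)(2) = -148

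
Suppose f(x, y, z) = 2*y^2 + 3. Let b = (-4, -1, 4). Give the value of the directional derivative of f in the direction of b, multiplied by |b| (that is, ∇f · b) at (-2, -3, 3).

12

∂f/∂x = 0
∂f/∂y = 4*y
∂f/∂z = 0
∇f at (-2, -3, 3) = (0, -12, 0)
∇f · b = (0)(-4) + (-12)(-1) + (0)(4) = 12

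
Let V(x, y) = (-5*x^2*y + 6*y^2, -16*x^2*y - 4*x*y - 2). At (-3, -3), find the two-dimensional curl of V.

∂V₂/∂x = -32*x*y - 4*y
∂V₁/∂y = -5*x^2 + 12*y
Scalar curl = 5*x^2 - 32*x*y - 16*y
At (-3, -3): -195.

-195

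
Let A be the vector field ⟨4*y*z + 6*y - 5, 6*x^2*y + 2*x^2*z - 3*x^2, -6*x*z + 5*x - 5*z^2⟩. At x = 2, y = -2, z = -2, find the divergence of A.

∂A₁/∂x = 0
∂A₂/∂y = 6*x^2
∂A₃/∂z = -6*x - 10*z
∇·A = 6*x^2 - 6*x - 10*z
At (2, -2, -2): 32.

32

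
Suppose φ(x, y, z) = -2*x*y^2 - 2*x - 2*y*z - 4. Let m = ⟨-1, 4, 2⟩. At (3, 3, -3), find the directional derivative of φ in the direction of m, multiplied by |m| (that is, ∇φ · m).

∂φ/∂x = -2*y^2 - 2
∂φ/∂y = -4*x*y - 2*z
∂φ/∂z = -2*y
∇φ at (3, 3, -3) = (-20, -30, -6)
∇φ · m = (-20)(-1) + (-30)(4) + (-6)(2) = -112

-112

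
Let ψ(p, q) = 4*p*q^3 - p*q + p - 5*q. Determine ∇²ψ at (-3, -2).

144

∂²ψ/∂p² = 0
∂²ψ/∂q² = 24*p*q
∇²ψ = 24*p*q
At (-3, -2): 144.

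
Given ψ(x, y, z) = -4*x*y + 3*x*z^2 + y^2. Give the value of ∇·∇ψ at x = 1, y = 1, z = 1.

∂²ψ/∂x² = 0
∂²ψ/∂y² = 2
∂²ψ/∂z² = 6*x
∇²ψ = 6*x + 2
At (1, 1, 1): 8.

8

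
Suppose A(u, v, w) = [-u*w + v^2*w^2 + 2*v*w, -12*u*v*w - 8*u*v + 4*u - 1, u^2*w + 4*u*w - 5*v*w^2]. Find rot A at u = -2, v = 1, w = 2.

(∇×A)₁ = ∂A₃/∂v − ∂A₂/∂w = 12*u*v - 5*w^2
(∇×A)₂ = ∂A₁/∂w − ∂A₃/∂u = -2*u*w - u + 2*v^2*w + 2*v - 4*w
(∇×A)₃ = ∂A₂/∂u − ∂A₁/∂v = -2*v*w^2 - 12*v*w - 8*v - 2*w + 4
∇×A = (12*u*v - 5*w^2, -2*u*w - u + 2*v^2*w + 2*v - 4*w, -2*v*w^2 - 12*v*w - 8*v - 2*w + 4)
At (-2, 1, 2): (-44, 8, -40).

(-44, 8, -40)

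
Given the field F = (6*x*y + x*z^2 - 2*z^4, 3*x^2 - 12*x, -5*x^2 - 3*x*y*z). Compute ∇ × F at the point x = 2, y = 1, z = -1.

(6, 21, -12)

(∇×F)₁ = ∂F₃/∂y − ∂F₂/∂z = -3*x*z
(∇×F)₂ = ∂F₁/∂z − ∂F₃/∂x = 2*x*z + 10*x + 3*y*z - 8*z^3
(∇×F)₃ = ∂F₂/∂x − ∂F₁/∂y = -12
∇×F = (-3*x*z, 2*x*z + 10*x + 3*y*z - 8*z^3, -12)
At (2, 1, -1): (6, 21, -12).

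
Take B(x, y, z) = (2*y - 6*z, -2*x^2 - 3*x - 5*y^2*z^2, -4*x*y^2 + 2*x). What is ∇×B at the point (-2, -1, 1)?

(∇×B)₁ = ∂B₃/∂y − ∂B₂/∂z = -8*x*y + 10*y^2*z
(∇×B)₂ = ∂B₁/∂z − ∂B₃/∂x = 4*y^2 - 8
(∇×B)₃ = ∂B₂/∂x − ∂B₁/∂y = -4*x - 5
∇×B = (-8*x*y + 10*y^2*z, 4*y^2 - 8, -4*x - 5)
At (-2, -1, 1): (-6, -4, 3).

(-6, -4, 3)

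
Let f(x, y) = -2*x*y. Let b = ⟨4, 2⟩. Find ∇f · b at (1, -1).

∂f/∂x = -2*y
∂f/∂y = -2*x
∇f at (1, -1) = (2, -2)
∇f · b = (2)(4) + (-2)(2) = 4

4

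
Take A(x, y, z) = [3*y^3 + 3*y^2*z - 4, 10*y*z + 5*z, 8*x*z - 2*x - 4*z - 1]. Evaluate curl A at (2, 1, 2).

(-15, -11, -21)

(∇×A)₁ = ∂A₃/∂y − ∂A₂/∂z = -10*y - 5
(∇×A)₂ = ∂A₁/∂z − ∂A₃/∂x = 3*y^2 - 8*z + 2
(∇×A)₃ = ∂A₂/∂x − ∂A₁/∂y = -9*y^2 - 6*y*z
∇×A = (-10*y - 5, 3*y^2 - 8*z + 2, -9*y^2 - 6*y*z)
At (2, 1, 2): (-15, -11, -21).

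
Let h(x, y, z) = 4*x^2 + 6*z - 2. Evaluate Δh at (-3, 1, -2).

8

∂²h/∂x² = 8
∂²h/∂y² = 0
∂²h/∂z² = 0
∇²h = 8
At (-3, 1, -2): 8.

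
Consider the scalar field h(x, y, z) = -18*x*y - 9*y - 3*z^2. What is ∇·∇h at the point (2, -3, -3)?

-6

∂²h/∂x² = 0
∂²h/∂y² = 0
∂²h/∂z² = -6
∇²h = -6
At (2, -3, -3): -6.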